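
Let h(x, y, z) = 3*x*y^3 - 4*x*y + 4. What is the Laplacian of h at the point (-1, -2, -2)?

∂²h/∂x² = 0
∂²h/∂y² = 18*x*y
∂²h/∂z² = 0
∇²h = 18*x*y
At (-1, -2, -2): 36.

36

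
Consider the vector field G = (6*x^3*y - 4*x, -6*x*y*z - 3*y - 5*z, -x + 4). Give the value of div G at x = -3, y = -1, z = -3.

∂G₁/∂x = 18*x^2*y - 4
∂G₂/∂y = -6*x*z - 3
∂G₃/∂z = 0
∇·G = 18*x^2*y - 6*x*z - 7
At (-3, -1, -3): -223.

-223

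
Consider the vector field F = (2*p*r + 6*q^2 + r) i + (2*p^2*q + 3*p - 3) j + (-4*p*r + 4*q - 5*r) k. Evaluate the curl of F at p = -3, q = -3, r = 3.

(∇×F)₁ = ∂F₃/∂q − ∂F₂/∂r = 4
(∇×F)₂ = ∂F₁/∂r − ∂F₃/∂p = 2*p + 4*r + 1
(∇×F)₃ = ∂F₂/∂p − ∂F₁/∂q = 4*p*q - 12*q + 3
∇×F = (4, 2*p + 4*r + 1, 4*p*q - 12*q + 3)
At (-3, -3, 3): (4, 7, 75).

(4, 7, 75)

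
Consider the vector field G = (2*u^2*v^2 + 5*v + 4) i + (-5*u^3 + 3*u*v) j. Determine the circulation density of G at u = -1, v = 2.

∂G₂/∂u = -15*u^2 + 3*v
∂G₁/∂v = 4*u^2*v + 5
Scalar curl = -4*u^2*v - 15*u^2 + 3*v - 5
At (-1, 2): -22.

-22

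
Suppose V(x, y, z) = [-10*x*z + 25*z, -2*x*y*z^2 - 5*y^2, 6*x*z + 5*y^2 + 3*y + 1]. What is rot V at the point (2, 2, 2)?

(∇×V)₁ = ∂V₃/∂y − ∂V₂/∂z = 4*x*y*z + 10*y + 3
(∇×V)₂ = ∂V₁/∂z − ∂V₃/∂x = -10*x - 6*z + 25
(∇×V)₃ = ∂V₂/∂x − ∂V₁/∂y = -2*y*z^2
∇×V = (4*x*y*z + 10*y + 3, -10*x - 6*z + 25, -2*y*z^2)
At (2, 2, 2): (55, -7, -16).

(55, -7, -16)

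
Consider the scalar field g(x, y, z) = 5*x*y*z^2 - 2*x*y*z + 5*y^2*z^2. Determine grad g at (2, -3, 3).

(-117, -192, 102)

∂g/∂x = 5*y*z^2 - 2*y*z
∂g/∂y = 5*x*z^2 - 2*x*z + 10*y*z^2
∂g/∂z = 10*x*y*z - 2*x*y + 10*y^2*z
∇g = (5*y*z^2 - 2*y*z, 5*x*z^2 - 2*x*z + 10*y*z^2, 10*x*y*z - 2*x*y + 10*y^2*z)
At (2, -3, 3): (-117, -192, 102).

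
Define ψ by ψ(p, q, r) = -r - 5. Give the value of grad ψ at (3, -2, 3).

∂ψ/∂p = 0
∂ψ/∂q = 0
∂ψ/∂r = -1
∇ψ = (0, 0, -1)
At (3, -2, 3): (0, 0, -1).

(0, 0, -1)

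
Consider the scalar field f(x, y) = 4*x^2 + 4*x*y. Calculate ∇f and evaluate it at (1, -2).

∂f/∂x = 8*x + 4*y
∂f/∂y = 4*x
∇f = (8*x + 4*y, 4*x)
At (1, -2): (0, 4).

(0, 4)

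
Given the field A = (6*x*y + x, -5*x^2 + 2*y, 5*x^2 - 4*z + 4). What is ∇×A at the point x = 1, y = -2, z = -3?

(∇×A)₁ = ∂A₃/∂y − ∂A₂/∂z = 0
(∇×A)₂ = ∂A₁/∂z − ∂A₃/∂x = -10*x
(∇×A)₃ = ∂A₂/∂x − ∂A₁/∂y = -16*x
∇×A = (0, -10*x, -16*x)
At (1, -2, -3): (0, -10, -16).

(0, -10, -16)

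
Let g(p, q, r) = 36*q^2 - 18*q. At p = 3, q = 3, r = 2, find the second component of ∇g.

(∇g)_2 = ∂g/∂q = 72*q - 18
At (3, 3, 2): 198.

198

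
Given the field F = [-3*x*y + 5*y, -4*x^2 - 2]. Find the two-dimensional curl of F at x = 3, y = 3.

∂F₂/∂x = -8*x
∂F₁/∂y = -3*x + 5
Scalar curl = -5*x - 5
At (3, 3): -20.

-20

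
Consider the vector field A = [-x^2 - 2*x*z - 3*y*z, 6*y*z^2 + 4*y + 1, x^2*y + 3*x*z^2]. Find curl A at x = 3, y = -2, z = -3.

(∇×A)₁ = ∂A₃/∂y − ∂A₂/∂z = x^2 - 12*y*z
(∇×A)₂ = ∂A₁/∂z − ∂A₃/∂x = -2*x*y - 2*x - 3*y - 3*z^2
(∇×A)₃ = ∂A₂/∂x − ∂A₁/∂y = 3*z
∇×A = (x^2 - 12*y*z, -2*x*y - 2*x - 3*y - 3*z^2, 3*z)
At (3, -2, -3): (-63, -15, -9).

(-63, -15, -9)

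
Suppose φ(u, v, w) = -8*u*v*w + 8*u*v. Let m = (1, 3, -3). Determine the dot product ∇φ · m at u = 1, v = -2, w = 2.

∂φ/∂u = -8*v*w + 8*v
∂φ/∂v = -8*u*w + 8*u
∂φ/∂w = -8*u*v
∇φ at (1, -2, 2) = (16, -8, 16)
∇φ · m = (16)(1) + (-8)(3) + (16)(-3) = -56

-56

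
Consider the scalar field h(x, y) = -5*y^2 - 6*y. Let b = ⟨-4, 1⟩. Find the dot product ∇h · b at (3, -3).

24

∂h/∂x = 0
∂h/∂y = -10*y - 6
∇h at (3, -3) = (0, 24)
∇h · b = (0)(-4) + (24)(1) = 24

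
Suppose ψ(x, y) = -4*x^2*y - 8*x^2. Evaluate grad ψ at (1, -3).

∂ψ/∂x = -8*x*y - 16*x
∂ψ/∂y = -4*x^2
∇ψ = (-8*x*y - 16*x, -4*x^2)
At (1, -3): (8, -4).

(8, -4)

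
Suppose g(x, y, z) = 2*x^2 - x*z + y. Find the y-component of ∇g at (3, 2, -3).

(∇g)_2 = ∂g/∂y = 1
At (3, 2, -3): 1.

1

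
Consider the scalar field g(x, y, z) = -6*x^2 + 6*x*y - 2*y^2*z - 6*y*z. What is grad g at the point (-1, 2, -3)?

∂g/∂x = -12*x + 6*y
∂g/∂y = 6*x - 4*y*z - 6*z
∂g/∂z = -2*y^2 - 6*y
∇g = (-12*x + 6*y, 6*x - 4*y*z - 6*z, -2*y^2 - 6*y)
At (-1, 2, -3): (24, 36, -20).

(24, 36, -20)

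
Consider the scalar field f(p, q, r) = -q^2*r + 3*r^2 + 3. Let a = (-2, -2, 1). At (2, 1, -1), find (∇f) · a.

-11

∂f/∂p = 0
∂f/∂q = -2*q*r
∂f/∂r = -q^2 + 6*r
∇f at (2, 1, -1) = (0, 2, -7)
∇f · a = (0)(-2) + (2)(-2) + (-7)(1) = -11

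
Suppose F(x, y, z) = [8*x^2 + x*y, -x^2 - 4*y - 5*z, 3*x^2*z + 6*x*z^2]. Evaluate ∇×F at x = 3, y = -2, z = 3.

(5, -108, -9)

(∇×F)₁ = ∂F₃/∂y − ∂F₂/∂z = 5
(∇×F)₂ = ∂F₁/∂z − ∂F₃/∂x = -6*x*z - 6*z^2
(∇×F)₃ = ∂F₂/∂x − ∂F₁/∂y = -3*x
∇×F = (5, -6*x*z - 6*z^2, -3*x)
At (3, -2, 3): (5, -108, -9).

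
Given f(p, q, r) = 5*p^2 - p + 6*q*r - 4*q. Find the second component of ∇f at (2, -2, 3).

14

(∇f)_2 = ∂f/∂q = 6*r - 4
At (2, -2, 3): 14.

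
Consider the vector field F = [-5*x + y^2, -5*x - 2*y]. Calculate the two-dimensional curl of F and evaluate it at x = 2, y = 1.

-7

∂F₂/∂x = -5
∂F₁/∂y = 2*y
Scalar curl = -2*y - 5
At (2, 1): -7.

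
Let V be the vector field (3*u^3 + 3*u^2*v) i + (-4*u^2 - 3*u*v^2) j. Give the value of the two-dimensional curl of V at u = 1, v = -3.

∂V₂/∂u = -8*u - 3*v^2
∂V₁/∂v = 3*u^2
Scalar curl = -3*u^2 - 8*u - 3*v^2
At (1, -3): -38.

-38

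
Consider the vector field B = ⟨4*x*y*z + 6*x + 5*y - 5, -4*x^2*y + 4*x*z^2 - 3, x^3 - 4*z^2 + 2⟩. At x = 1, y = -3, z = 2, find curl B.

(∇×B)₁ = ∂B₃/∂y − ∂B₂/∂z = -8*x*z
(∇×B)₂ = ∂B₁/∂z − ∂B₃/∂x = -3*x^2 + 4*x*y
(∇×B)₃ = ∂B₂/∂x − ∂B₁/∂y = -8*x*y - 4*x*z + 4*z^2 - 5
∇×B = (-8*x*z, -3*x^2 + 4*x*y, -8*x*y - 4*x*z + 4*z^2 - 5)
At (1, -3, 2): (-16, -15, 27).

(-16, -15, 27)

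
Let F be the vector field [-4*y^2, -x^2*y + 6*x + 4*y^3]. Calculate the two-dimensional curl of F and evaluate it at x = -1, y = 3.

∂F₂/∂x = -2*x*y + 6
∂F₁/∂y = -8*y
Scalar curl = -2*x*y + 8*y + 6
At (-1, 3): 36.

36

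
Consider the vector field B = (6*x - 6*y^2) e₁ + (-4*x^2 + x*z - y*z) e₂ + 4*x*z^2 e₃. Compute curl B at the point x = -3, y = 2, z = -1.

(5, -4, 47)

(∇×B)₁ = ∂B₃/∂y − ∂B₂/∂z = -x + y
(∇×B)₂ = ∂B₁/∂z − ∂B₃/∂x = -4*z^2
(∇×B)₃ = ∂B₂/∂x − ∂B₁/∂y = -8*x + 12*y + z
∇×B = (-x + y, -4*z^2, -8*x + 12*y + z)
At (-3, 2, -1): (5, -4, 47).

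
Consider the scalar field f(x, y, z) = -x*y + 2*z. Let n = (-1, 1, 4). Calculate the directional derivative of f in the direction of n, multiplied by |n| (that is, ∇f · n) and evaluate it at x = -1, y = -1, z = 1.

8

∂f/∂x = -y
∂f/∂y = -x
∂f/∂z = 2
∇f at (-1, -1, 1) = (1, 1, 2)
∇f · n = (1)(-1) + (1)(1) + (2)(4) = 8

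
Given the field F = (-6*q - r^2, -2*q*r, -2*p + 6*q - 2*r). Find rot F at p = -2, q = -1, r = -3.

(4, 8, 6)

(∇×F)₁ = ∂F₃/∂q − ∂F₂/∂r = 2*q + 6
(∇×F)₂ = ∂F₁/∂r − ∂F₃/∂p = -2*r + 2
(∇×F)₃ = ∂F₂/∂p − ∂F₁/∂q = 6
∇×F = (2*q + 6, -2*r + 2, 6)
At (-2, -1, -3): (4, 8, 6).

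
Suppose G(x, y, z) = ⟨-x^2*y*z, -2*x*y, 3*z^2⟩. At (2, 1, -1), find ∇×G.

(0, -4, -6)

(∇×G)₁ = ∂G₃/∂y − ∂G₂/∂z = 0
(∇×G)₂ = ∂G₁/∂z − ∂G₃/∂x = -x^2*y
(∇×G)₃ = ∂G₂/∂x − ∂G₁/∂y = x^2*z - 2*y
∇×G = (0, -x^2*y, x^2*z - 2*y)
At (2, 1, -1): (0, -4, -6).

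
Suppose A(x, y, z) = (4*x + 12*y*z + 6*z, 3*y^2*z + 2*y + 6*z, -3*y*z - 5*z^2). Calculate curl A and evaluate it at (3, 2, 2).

(-24, 30, -24)

(∇×A)₁ = ∂A₃/∂y − ∂A₂/∂z = -3*y^2 - 3*z - 6
(∇×A)₂ = ∂A₁/∂z − ∂A₃/∂x = 12*y + 6
(∇×A)₃ = ∂A₂/∂x − ∂A₁/∂y = -12*z
∇×A = (-3*y^2 - 3*z - 6, 12*y + 6, -12*z)
At (3, 2, 2): (-24, 30, -24).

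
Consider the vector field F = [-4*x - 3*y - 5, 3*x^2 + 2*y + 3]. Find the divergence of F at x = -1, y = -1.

-2

∂F₁/∂x = -4
∂F₂/∂y = 2
∇·F = -2
At (-1, -1): -2.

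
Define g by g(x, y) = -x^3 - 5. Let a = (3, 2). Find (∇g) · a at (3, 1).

∂g/∂x = -3*x^2
∂g/∂y = 0
∇g at (3, 1) = (-27, 0)
∇g · a = (-27)(3) + (0)(2) = -81

-81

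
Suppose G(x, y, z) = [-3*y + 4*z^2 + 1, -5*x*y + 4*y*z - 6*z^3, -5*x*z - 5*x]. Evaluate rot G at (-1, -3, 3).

(∇×G)₁ = ∂G₃/∂y − ∂G₂/∂z = -4*y + 18*z^2
(∇×G)₂ = ∂G₁/∂z − ∂G₃/∂x = 13*z + 5
(∇×G)₃ = ∂G₂/∂x − ∂G₁/∂y = -5*y + 3
∇×G = (-4*y + 18*z^2, 13*z + 5, -5*y + 3)
At (-1, -3, 3): (174, 44, 18).

(174, 44, 18)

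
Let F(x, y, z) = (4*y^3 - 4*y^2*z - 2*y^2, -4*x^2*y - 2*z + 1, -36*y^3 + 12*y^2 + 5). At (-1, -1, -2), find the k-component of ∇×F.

-8

(∇×F)_3 = ∂F₂/∂x − ∂F₁/∂y
= -8*x*y − (12*y^2 - 8*y*z - 4*y)
= -8*x*y - 12*y^2 + 8*y*z + 4*y
At (-1, -1, -2): -8.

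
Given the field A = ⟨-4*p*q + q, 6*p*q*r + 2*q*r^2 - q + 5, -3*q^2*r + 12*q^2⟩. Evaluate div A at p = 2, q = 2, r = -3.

-39

∂A₁/∂p = -4*q
∂A₂/∂q = 6*p*r + 2*r^2 - 1
∂A₃/∂r = -3*q^2
∇·A = 6*p*r - 3*q^2 - 4*q + 2*r^2 - 1
At (2, 2, -3): -39.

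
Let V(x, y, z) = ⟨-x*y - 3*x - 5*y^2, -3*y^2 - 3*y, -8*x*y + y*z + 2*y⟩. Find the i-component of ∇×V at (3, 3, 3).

-19

(∇×V)_1 = ∂V₃/∂y − ∂V₂/∂z
= -8*x + z + 2 − (0)
= -8*x + z + 2
At (3, 3, 3): -19.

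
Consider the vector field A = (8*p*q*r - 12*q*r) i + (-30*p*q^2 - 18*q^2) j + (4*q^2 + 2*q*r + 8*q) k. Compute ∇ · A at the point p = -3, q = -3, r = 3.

∂A₁/∂p = 8*q*r
∂A₂/∂q = -60*p*q - 36*q
∂A₃/∂r = 2*q
∇·A = -60*p*q + 8*q*r - 34*q
At (-3, -3, 3): -510.

-510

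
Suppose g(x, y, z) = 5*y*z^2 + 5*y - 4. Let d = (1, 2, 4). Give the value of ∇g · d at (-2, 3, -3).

-260

∂g/∂x = 0
∂g/∂y = 5*z^2 + 5
∂g/∂z = 10*y*z
∇g at (-2, 3, -3) = (0, 50, -90)
∇g · d = (0)(1) + (50)(2) + (-90)(4) = -260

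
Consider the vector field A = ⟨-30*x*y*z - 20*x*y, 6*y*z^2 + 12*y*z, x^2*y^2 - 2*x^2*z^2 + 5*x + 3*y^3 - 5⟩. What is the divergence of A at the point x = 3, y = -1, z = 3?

∂A₁/∂x = -30*y*z - 20*y
∂A₂/∂y = 6*z^2 + 12*z
∂A₃/∂z = -4*x^2*z
∇·A = -4*x^2*z - 30*y*z - 20*y + 6*z^2 + 12*z
At (3, -1, 3): 92.

92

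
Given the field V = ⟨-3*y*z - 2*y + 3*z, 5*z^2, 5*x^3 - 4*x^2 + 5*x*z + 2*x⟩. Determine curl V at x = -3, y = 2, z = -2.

(∇×V)₁ = ∂V₃/∂y − ∂V₂/∂z = -10*z
(∇×V)₂ = ∂V₁/∂z − ∂V₃/∂x = -15*x^2 + 8*x - 3*y - 5*z + 1
(∇×V)₃ = ∂V₂/∂x − ∂V₁/∂y = 3*z + 2
∇×V = (-10*z, -15*x^2 + 8*x - 3*y - 5*z + 1, 3*z + 2)
At (-3, 2, -2): (20, -154, -4).

(20, -154, -4)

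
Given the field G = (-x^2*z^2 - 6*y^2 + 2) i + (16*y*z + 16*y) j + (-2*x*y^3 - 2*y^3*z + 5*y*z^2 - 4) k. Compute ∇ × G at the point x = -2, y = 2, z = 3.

(∇×G)₁ = ∂G₃/∂y − ∂G₂/∂z = -6*x*y^2 - 6*y^2*z - 16*y + 5*z^2
(∇×G)₂ = ∂G₁/∂z − ∂G₃/∂x = -2*x^2*z + 2*y^3
(∇×G)₃ = ∂G₂/∂x − ∂G₁/∂y = 12*y
∇×G = (-6*x*y^2 - 6*y^2*z - 16*y + 5*z^2, -2*x^2*z + 2*y^3, 12*y)
At (-2, 2, 3): (-11, -8, 24).

(-11, -8, 24)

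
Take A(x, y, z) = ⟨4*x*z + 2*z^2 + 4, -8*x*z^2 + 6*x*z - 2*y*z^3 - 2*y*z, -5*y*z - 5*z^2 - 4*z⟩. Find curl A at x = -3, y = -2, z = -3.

(∇×A)₁ = ∂A₃/∂y − ∂A₂/∂z = 16*x*z - 6*x + 6*y*z^2 + 2*y - 5*z
(∇×A)₂ = ∂A₁/∂z − ∂A₃/∂x = 4*x + 4*z
(∇×A)₃ = ∂A₂/∂x − ∂A₁/∂y = -8*z^2 + 6*z
∇×A = (16*x*z - 6*x + 6*y*z^2 + 2*y - 5*z, 4*x + 4*z, -8*z^2 + 6*z)
At (-3, -2, -3): (65, -24, -90).

(65, -24, -90)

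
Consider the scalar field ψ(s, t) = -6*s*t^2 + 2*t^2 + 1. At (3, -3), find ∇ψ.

∂ψ/∂s = -6*t^2
∂ψ/∂t = -12*s*t + 4*t
∇ψ = (-6*t^2, -12*s*t + 4*t)
At (3, -3): (-54, 96).

(-54, 96)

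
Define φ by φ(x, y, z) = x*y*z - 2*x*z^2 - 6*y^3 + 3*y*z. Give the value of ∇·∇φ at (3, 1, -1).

∂²φ/∂x² = 0
∂²φ/∂y² = -36*y
∂²φ/∂z² = -4*x
∇²φ = -4*x - 36*y
At (3, 1, -1): -48.

-48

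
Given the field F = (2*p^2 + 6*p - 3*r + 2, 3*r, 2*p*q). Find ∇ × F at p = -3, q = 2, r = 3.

(-9, -7, 0)

(∇×F)₁ = ∂F₃/∂q − ∂F₂/∂r = 2*p - 3
(∇×F)₂ = ∂F₁/∂r − ∂F₃/∂p = -2*q - 3
(∇×F)₃ = ∂F₂/∂p − ∂F₁/∂q = 0
∇×F = (2*p - 3, -2*q - 3, 0)
At (-3, 2, 3): (-9, -7, 0).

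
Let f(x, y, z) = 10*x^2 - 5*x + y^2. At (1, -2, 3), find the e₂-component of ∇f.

(∇f)_2 = ∂f/∂y = 2*y
At (1, -2, 3): -4.

-4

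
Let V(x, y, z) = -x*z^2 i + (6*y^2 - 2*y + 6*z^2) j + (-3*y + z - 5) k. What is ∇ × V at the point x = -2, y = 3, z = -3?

(∇×V)₁ = ∂V₃/∂y − ∂V₂/∂z = -12*z - 3
(∇×V)₂ = ∂V₁/∂z − ∂V₃/∂x = -2*x*z
(∇×V)₃ = ∂V₂/∂x − ∂V₁/∂y = 0
∇×V = (-12*z - 3, -2*x*z, 0)
At (-2, 3, -3): (33, -12, 0).

(33, -12, 0)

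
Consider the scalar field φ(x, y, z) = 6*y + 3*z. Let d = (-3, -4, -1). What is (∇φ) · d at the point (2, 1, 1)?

-27

∂φ/∂x = 0
∂φ/∂y = 6
∂φ/∂z = 3
∇φ at (2, 1, 1) = (0, 6, 3)
∇φ · d = (0)(-3) + (6)(-4) + (3)(-1) = -27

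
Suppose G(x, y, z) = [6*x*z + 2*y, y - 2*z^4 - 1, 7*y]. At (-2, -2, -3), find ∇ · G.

∂G₁/∂x = 6*z
∂G₂/∂y = 1
∂G₃/∂z = 0
∇·G = 6*z + 1
At (-2, -2, -3): -17.

-17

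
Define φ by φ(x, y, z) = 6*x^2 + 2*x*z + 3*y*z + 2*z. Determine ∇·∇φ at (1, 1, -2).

∂²φ/∂x² = 12
∂²φ/∂y² = 0
∂²φ/∂z² = 0
∇²φ = 12
At (1, 1, -2): 12.

12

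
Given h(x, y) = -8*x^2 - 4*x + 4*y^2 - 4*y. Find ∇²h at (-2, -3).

∂²h/∂x² = -16
∂²h/∂y² = 8
∇²h = -8
At (-2, -3): -8.

-8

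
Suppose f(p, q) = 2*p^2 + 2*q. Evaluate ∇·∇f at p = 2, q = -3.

∂²f/∂p² = 4
∂²f/∂q² = 0
∇²f = 4
At (2, -3): 4.

4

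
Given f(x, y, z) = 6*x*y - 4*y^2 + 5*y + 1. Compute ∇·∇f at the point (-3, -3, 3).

-8

∂²f/∂x² = 0
∂²f/∂y² = -8
∂²f/∂z² = 0
∇²f = -8
At (-3, -3, 3): -8.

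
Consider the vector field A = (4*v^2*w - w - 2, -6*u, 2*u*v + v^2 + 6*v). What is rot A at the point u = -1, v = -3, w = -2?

(-2, 41, -54)

(∇×A)₁ = ∂A₃/∂v − ∂A₂/∂w = 2*u + 2*v + 6
(∇×A)₂ = ∂A₁/∂w − ∂A₃/∂u = 4*v^2 - 2*v - 1
(∇×A)₃ = ∂A₂/∂u − ∂A₁/∂v = -8*v*w - 6
∇×A = (2*u + 2*v + 6, 4*v^2 - 2*v - 1, -8*v*w - 6)
At (-1, -3, -2): (-2, 41, -54).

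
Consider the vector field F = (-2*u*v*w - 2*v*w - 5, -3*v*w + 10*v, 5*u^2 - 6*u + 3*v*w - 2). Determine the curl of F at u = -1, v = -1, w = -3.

(-12, 16, 0)

(∇×F)₁ = ∂F₃/∂v − ∂F₂/∂w = 3*v + 3*w
(∇×F)₂ = ∂F₁/∂w − ∂F₃/∂u = -2*u*v - 10*u - 2*v + 6
(∇×F)₃ = ∂F₂/∂u − ∂F₁/∂v = 2*u*w + 2*w
∇×F = (3*v + 3*w, -2*u*v - 10*u - 2*v + 6, 2*u*w + 2*w)
At (-1, -1, -3): (-12, 16, 0).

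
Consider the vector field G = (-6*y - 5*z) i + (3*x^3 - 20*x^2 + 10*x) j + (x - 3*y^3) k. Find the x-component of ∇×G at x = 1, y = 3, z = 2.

(∇×G)_1 = ∂G₃/∂y − ∂G₂/∂z
= -9*y^2 − (0)
= -9*y^2
At (1, 3, 2): -81.

-81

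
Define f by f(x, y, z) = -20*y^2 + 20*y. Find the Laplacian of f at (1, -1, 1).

-40

∂²f/∂x² = 0
∂²f/∂y² = -40
∂²f/∂z² = 0
∇²f = -40
At (1, -1, 1): -40.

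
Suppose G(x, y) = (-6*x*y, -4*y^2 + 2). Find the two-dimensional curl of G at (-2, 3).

-12

∂G₂/∂x = 0
∂G₁/∂y = -6*x
Scalar curl = 6*x
At (-2, 3): -12.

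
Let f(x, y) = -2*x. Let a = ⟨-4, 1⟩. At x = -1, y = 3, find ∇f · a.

∂f/∂x = -2
∂f/∂y = 0
∇f at (-1, 3) = (-2, 0)
∇f · a = (-2)(-4) + (0)(1) = 8

8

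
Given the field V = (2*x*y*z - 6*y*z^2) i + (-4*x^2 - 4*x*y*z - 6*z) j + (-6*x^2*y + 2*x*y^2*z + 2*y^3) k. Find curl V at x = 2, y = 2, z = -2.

(-10, 120, 32)

(∇×V)₁ = ∂V₃/∂y − ∂V₂/∂z = -6*x^2 + 4*x*y*z + 4*x*y + 6*y^2 + 6
(∇×V)₂ = ∂V₁/∂z − ∂V₃/∂x = 14*x*y - 2*y^2*z - 12*y*z
(∇×V)₃ = ∂V₂/∂x − ∂V₁/∂y = -2*x*z - 8*x - 4*y*z + 6*z^2
∇×V = (-6*x^2 + 4*x*y*z + 4*x*y + 6*y^2 + 6, 14*x*y - 2*y^2*z - 12*y*z, -2*x*z - 8*x - 4*y*z + 6*z^2)
At (2, 2, -2): (-10, 120, 32).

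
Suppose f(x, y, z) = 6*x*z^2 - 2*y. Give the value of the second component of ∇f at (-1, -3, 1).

(∇f)_2 = ∂f/∂y = -2
At (-1, -3, 1): -2.

-2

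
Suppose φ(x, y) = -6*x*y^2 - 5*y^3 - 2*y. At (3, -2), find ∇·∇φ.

∂²φ/∂x² = 0
∂²φ/∂y² = -6*(2*x + 5*y)
∇²φ = -12*x - 30*y
At (3, -2): 24.

24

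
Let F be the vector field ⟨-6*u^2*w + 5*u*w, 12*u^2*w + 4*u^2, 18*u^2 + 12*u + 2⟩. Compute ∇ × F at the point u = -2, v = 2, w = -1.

(∇×F)₁ = ∂F₃/∂v − ∂F₂/∂w = -12*u^2
(∇×F)₂ = ∂F₁/∂w − ∂F₃/∂u = -6*u^2 - 31*u - 12
(∇×F)₃ = ∂F₂/∂u − ∂F₁/∂v = 24*u*w + 8*u
∇×F = (-12*u^2, -6*u^2 - 31*u - 12, 24*u*w + 8*u)
At (-2, 2, -1): (-48, 26, 32).

(-48, 26, 32)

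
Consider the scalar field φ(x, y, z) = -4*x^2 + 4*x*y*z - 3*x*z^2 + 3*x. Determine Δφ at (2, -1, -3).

∂²φ/∂x² = -8
∂²φ/∂y² = 0
∂²φ/∂z² = -6*x
∇²φ = -6*x - 8
At (2, -1, -3): -20.

-20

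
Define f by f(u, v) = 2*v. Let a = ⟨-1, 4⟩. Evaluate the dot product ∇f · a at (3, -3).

∂f/∂u = 0
∂f/∂v = 2
∇f at (3, -3) = (0, 2)
∇f · a = (0)(-1) + (2)(4) = 8

8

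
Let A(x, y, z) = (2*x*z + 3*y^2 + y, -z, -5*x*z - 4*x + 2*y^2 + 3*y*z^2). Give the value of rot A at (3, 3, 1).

(16, 15, -19)

(∇×A)₁ = ∂A₃/∂y − ∂A₂/∂z = 4*y + 3*z^2 + 1
(∇×A)₂ = ∂A₁/∂z − ∂A₃/∂x = 2*x + 5*z + 4
(∇×A)₃ = ∂A₂/∂x − ∂A₁/∂y = -6*y - 1
∇×A = (4*y + 3*z^2 + 1, 2*x + 5*z + 4, -6*y - 1)
At (3, 3, 1): (16, 15, -19).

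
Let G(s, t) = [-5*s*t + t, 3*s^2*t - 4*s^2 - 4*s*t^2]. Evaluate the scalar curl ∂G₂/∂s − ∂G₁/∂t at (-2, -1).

∂G₂/∂s = 6*s*t - 8*s - 4*t^2
∂G₁/∂t = -5*s + 1
Scalar curl = 6*s*t - 3*s - 4*t^2 - 1
At (-2, -1): 13.

13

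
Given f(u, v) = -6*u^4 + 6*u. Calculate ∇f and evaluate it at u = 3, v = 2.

∂f/∂u = -24*u^3 + 6
∂f/∂v = 0
∇f = (-24*u^3 + 6, 0)
At (3, 2): (-642, 0).

(-642, 0)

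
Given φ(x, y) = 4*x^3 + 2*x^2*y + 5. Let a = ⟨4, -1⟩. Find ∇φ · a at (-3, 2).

318

∂φ/∂x = 12*x^2 + 4*x*y
∂φ/∂y = 2*x^2
∇φ at (-3, 2) = (84, 18)
∇φ · a = (84)(4) + (18)(-1) = 318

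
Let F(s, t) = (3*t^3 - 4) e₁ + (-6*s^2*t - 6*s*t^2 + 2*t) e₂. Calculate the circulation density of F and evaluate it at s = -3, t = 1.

∂F₂/∂s = -12*s*t - 6*t^2
∂F₁/∂t = 9*t^2
Scalar curl = -12*s*t - 15*t^2
At (-3, 1): 21.

21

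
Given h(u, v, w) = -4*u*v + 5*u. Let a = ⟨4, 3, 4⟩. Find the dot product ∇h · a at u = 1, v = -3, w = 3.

∂h/∂u = -4*v + 5
∂h/∂v = -4*u
∂h/∂w = 0
∇h at (1, -3, 3) = (17, -4, 0)
∇h · a = (17)(4) + (-4)(3) + (0)(4) = 56

56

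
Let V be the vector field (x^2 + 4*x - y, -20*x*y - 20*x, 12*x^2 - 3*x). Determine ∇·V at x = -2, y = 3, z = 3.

∂V₁/∂x = 2*x + 4
∂V₂/∂y = -20*x
∂V₃/∂z = 0
∇·V = -18*x + 4
At (-2, 3, 3): 40.

40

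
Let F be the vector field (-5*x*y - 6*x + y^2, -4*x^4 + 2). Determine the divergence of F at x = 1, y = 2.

∂F₁/∂x = -5*y - 6
∂F₂/∂y = 0
∇·F = -5*y - 6
At (1, 2): -16.

-16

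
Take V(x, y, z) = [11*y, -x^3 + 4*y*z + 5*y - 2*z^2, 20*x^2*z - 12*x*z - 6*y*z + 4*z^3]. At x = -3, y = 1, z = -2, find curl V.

(0, -264, -38)

(∇×V)₁ = ∂V₃/∂y − ∂V₂/∂z = -4*y - 2*z
(∇×V)₂ = ∂V₁/∂z − ∂V₃/∂x = -40*x*z + 12*z
(∇×V)₃ = ∂V₂/∂x − ∂V₁/∂y = -3*x^2 - 11
∇×V = (-4*y - 2*z, -40*x*z + 12*z, -3*x^2 - 11)
At (-3, 1, -2): (0, -264, -38).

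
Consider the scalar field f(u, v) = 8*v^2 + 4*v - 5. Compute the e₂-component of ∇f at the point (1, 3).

52

(∇f)_2 = ∂f/∂v = 16*v + 4
At (1, 3): 52.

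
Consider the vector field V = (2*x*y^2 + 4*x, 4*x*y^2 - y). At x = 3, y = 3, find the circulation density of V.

0

∂V₂/∂x = 4*y^2
∂V₁/∂y = 4*x*y
Scalar curl = -4*x*y + 4*y^2
At (3, 3): 0.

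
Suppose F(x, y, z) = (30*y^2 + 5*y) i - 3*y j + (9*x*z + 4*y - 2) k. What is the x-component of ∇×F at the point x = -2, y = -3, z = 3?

(∇×F)_1 = ∂F₃/∂y − ∂F₂/∂z
= 4 − (0)
= 4
At (-2, -3, 3): 4.

4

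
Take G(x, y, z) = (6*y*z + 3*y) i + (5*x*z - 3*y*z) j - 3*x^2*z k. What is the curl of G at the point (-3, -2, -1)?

(9, 6, -2)

(∇×G)₁ = ∂G₃/∂y − ∂G₂/∂z = -5*x + 3*y
(∇×G)₂ = ∂G₁/∂z − ∂G₃/∂x = 6*x*z + 6*y
(∇×G)₃ = ∂G₂/∂x − ∂G₁/∂y = -z - 3
∇×G = (-5*x + 3*y, 6*x*z + 6*y, -z - 3)
At (-3, -2, -1): (9, 6, -2).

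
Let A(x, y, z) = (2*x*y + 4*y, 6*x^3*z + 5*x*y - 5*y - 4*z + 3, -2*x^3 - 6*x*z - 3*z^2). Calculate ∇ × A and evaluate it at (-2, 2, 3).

(∇×A)₁ = ∂A₃/∂y − ∂A₂/∂z = -6*x^3 + 4
(∇×A)₂ = ∂A₁/∂z − ∂A₃/∂x = 6*x^2 + 6*z
(∇×A)₃ = ∂A₂/∂x − ∂A₁/∂y = 18*x^2*z - 2*x + 5*y - 4
∇×A = (-6*x^3 + 4, 6*x^2 + 6*z, 18*x^2*z - 2*x + 5*y - 4)
At (-2, 2, 3): (52, 42, 226).

(52, 42, 226)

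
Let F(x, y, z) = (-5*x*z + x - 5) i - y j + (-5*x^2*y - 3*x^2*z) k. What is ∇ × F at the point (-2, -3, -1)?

(∇×F)₁ = ∂F₃/∂y − ∂F₂/∂z = -5*x^2
(∇×F)₂ = ∂F₁/∂z − ∂F₃/∂x = 10*x*y + 6*x*z - 5*x
(∇×F)₃ = ∂F₂/∂x − ∂F₁/∂y = 0
∇×F = (-5*x^2, 10*x*y + 6*x*z - 5*x, 0)
At (-2, -3, -1): (-20, 82, 0).

(-20, 82, 0)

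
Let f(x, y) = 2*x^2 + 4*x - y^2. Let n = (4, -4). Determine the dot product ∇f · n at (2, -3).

∂f/∂x = 4*x + 4
∂f/∂y = -2*y
∇f at (2, -3) = (12, 6)
∇f · n = (12)(4) + (6)(-4) = 24

24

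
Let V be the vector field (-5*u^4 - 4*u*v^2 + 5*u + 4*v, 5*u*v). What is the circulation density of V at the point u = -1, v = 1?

-7

∂V₂/∂u = 5*v
∂V₁/∂v = -8*u*v + 4
Scalar curl = 8*u*v + 5*v - 4
At (-1, 1): -7.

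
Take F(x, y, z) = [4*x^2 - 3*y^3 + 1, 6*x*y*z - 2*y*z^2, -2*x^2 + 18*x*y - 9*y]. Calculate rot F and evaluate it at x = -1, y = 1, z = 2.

(∇×F)₁ = ∂F₃/∂y − ∂F₂/∂z = -6*x*y + 18*x + 4*y*z - 9
(∇×F)₂ = ∂F₁/∂z − ∂F₃/∂x = 4*x - 18*y
(∇×F)₃ = ∂F₂/∂x − ∂F₁/∂y = 9*y^2 + 6*y*z
∇×F = (-6*x*y + 18*x + 4*y*z - 9, 4*x - 18*y, 9*y^2 + 6*y*z)
At (-1, 1, 2): (-13, -22, 21).

(-13, -22, 21)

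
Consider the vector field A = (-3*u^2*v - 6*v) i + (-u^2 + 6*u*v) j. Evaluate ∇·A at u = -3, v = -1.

∂A₁/∂u = -6*u*v
∂A₂/∂v = 6*u
∇·A = -6*u*v + 6*u
At (-3, -1): -36.

-36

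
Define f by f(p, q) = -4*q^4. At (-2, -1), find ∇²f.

∂²f/∂p² = 0
∂²f/∂q² = -48*q^2
∇²f = -48*q^2
At (-2, -1): -48.

-48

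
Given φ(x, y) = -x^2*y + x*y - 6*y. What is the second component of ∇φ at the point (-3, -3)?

-18

(∇φ)_2 = ∂φ/∂y = -x^2 + x - 6
At (-3, -3): -18.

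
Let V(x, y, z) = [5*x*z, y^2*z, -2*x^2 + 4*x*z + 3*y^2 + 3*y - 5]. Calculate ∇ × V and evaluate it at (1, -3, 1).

(-24, 5, 0)

(∇×V)₁ = ∂V₃/∂y − ∂V₂/∂z = -y^2 + 6*y + 3
(∇×V)₂ = ∂V₁/∂z − ∂V₃/∂x = 9*x - 4*z
(∇×V)₃ = ∂V₂/∂x − ∂V₁/∂y = 0
∇×V = (-y^2 + 6*y + 3, 9*x - 4*z, 0)
At (1, -3, 1): (-24, 5, 0).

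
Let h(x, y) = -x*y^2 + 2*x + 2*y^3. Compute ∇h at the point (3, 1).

(1, 0)

∂h/∂x = -y^2 + 2
∂h/∂y = -2*x*y + 6*y^2
∇h = (-y^2 + 2, -2*x*y + 6*y^2)
At (3, 1): (1, 0).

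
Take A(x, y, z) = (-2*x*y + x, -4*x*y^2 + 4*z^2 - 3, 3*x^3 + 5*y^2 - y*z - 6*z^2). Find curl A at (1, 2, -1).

(29, -9, -14)

(∇×A)₁ = ∂A₃/∂y − ∂A₂/∂z = 10*y - 9*z
(∇×A)₂ = ∂A₁/∂z − ∂A₃/∂x = -9*x^2
(∇×A)₃ = ∂A₂/∂x − ∂A₁/∂y = 2*x - 4*y^2
∇×A = (10*y - 9*z, -9*x^2, 2*x - 4*y^2)
At (1, 2, -1): (29, -9, -14).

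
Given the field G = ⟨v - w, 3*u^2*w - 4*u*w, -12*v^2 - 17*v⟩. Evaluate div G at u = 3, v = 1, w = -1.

∂G₁/∂u = 0
∂G₂/∂v = 0
∂G₃/∂w = 0
∇·G = 0
At (3, 1, -1): 0.

0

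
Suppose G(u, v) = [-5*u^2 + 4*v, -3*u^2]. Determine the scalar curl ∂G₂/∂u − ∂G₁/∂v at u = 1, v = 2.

-10

∂G₂/∂u = -6*u
∂G₁/∂v = 4
Scalar curl = -6*u - 4
At (1, 2): -10.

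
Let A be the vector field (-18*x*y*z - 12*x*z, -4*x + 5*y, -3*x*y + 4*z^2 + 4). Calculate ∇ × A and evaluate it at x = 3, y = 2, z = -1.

(∇×A)₁ = ∂A₃/∂y − ∂A₂/∂z = -3*x
(∇×A)₂ = ∂A₁/∂z − ∂A₃/∂x = -18*x*y - 12*x + 3*y
(∇×A)₃ = ∂A₂/∂x − ∂A₁/∂y = 18*x*z - 4
∇×A = (-3*x, -18*x*y - 12*x + 3*y, 18*x*z - 4)
At (3, 2, -1): (-9, -138, -58).

(-9, -138, -58)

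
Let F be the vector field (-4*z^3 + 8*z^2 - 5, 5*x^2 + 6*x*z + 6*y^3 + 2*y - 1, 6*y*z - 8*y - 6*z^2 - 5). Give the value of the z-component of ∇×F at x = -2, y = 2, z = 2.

-8

(∇×F)_3 = ∂F₂/∂x − ∂F₁/∂y
= 10*x + 6*z − (0)
= 10*x + 6*z
At (-2, 2, 2): -8.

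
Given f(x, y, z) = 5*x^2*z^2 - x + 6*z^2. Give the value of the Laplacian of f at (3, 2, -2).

142

∂²f/∂x² = 10*z^2
∂²f/∂y² = 0
∂²f/∂z² = 2*(5*x^2 + 6)
∇²f = 10*x^2 + 10*z^2 + 12
At (3, 2, -2): 142.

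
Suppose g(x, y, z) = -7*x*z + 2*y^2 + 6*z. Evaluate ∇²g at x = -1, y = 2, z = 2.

∂²g/∂x² = 0
∂²g/∂y² = 4
∂²g/∂z² = 0
∇²g = 4
At (-1, 2, 2): 4.

4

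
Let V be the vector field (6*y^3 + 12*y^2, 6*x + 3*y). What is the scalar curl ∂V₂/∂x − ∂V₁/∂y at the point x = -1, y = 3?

-228

∂V₂/∂x = 6
∂V₁/∂y = 18*y^2 + 24*y
Scalar curl = -18*y^2 - 24*y + 6
At (-1, 3): -228.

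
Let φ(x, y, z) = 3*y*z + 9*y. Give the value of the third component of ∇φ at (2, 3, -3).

9

(∇φ)_3 = ∂φ/∂z = 3*y
At (2, 3, -3): 9.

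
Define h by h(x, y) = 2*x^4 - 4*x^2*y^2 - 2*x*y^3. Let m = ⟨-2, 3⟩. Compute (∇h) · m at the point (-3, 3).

∂h/∂x = 8*x^3 - 8*x*y^2 - 2*y^3
∂h/∂y = -8*x^2*y - 6*x*y^2
∇h at (-3, 3) = (-54, -54)
∇h · m = (-54)(-2) + (-54)(3) = -54

-54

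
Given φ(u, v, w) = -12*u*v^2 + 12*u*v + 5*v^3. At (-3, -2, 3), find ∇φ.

∂φ/∂u = -12*v^2 + 12*v
∂φ/∂v = -24*u*v + 12*u + 15*v^2
∂φ/∂w = 0
∇φ = (-12*v^2 + 12*v, -24*u*v + 12*u + 15*v^2, 0)
At (-3, -2, 3): (-72, -120, 0).

(-72, -120, 0)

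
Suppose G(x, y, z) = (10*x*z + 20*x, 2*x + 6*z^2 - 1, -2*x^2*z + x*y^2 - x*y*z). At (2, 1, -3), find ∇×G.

(46, -8, 2)

(∇×G)₁ = ∂G₃/∂y − ∂G₂/∂z = 2*x*y - x*z - 12*z
(∇×G)₂ = ∂G₁/∂z − ∂G₃/∂x = 4*x*z + 10*x - y^2 + y*z
(∇×G)₃ = ∂G₂/∂x − ∂G₁/∂y = 2
∇×G = (2*x*y - x*z - 12*z, 4*x*z + 10*x - y^2 + y*z, 2)
At (2, 1, -3): (46, -8, 2).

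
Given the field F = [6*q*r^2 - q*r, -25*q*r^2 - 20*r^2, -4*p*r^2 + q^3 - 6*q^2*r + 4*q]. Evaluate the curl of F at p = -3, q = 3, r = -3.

(∇×F)₁ = ∂F₃/∂q − ∂F₂/∂r = 3*q^2 + 38*q*r + 40*r + 4
(∇×F)₂ = ∂F₁/∂r − ∂F₃/∂p = 12*q*r - q + 4*r^2
(∇×F)₃ = ∂F₂/∂p − ∂F₁/∂q = -6*r^2 + r
∇×F = (3*q^2 + 38*q*r + 40*r + 4, 12*q*r - q + 4*r^2, -6*r^2 + r)
At (-3, 3, -3): (-431, -75, -57).

(-431, -75, -57)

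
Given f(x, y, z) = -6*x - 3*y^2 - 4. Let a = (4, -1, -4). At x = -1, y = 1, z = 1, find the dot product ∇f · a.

-18

∂f/∂x = -6
∂f/∂y = -6*y
∂f/∂z = 0
∇f at (-1, 1, 1) = (-6, -6, 0)
∇f · a = (-6)(4) + (-6)(-1) + (0)(-4) = -18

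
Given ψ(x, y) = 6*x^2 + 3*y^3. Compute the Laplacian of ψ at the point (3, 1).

30

∂²ψ/∂x² = 12
∂²ψ/∂y² = 18*y
∇²ψ = 18*y + 12
At (3, 1): 30.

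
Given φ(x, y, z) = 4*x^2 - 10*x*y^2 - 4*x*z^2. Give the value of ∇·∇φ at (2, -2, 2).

∂²φ/∂x² = 8
∂²φ/∂y² = -20*x
∂²φ/∂z² = -8*x
∇²φ = -28*x + 8
At (2, -2, 2): -48.

-48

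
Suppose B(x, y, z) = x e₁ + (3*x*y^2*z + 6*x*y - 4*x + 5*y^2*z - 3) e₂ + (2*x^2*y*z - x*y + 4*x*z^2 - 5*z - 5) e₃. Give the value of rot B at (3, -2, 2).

(-23, 30, 8)

(∇×B)₁ = ∂B₃/∂y − ∂B₂/∂z = 2*x^2*z - 3*x*y^2 - x - 5*y^2
(∇×B)₂ = ∂B₁/∂z − ∂B₃/∂x = -4*x*y*z + y - 4*z^2
(∇×B)₃ = ∂B₂/∂x − ∂B₁/∂y = 3*y^2*z + 6*y - 4
∇×B = (2*x^2*z - 3*x*y^2 - x - 5*y^2, -4*x*y*z + y - 4*z^2, 3*y^2*z + 6*y - 4)
At (3, -2, 2): (-23, 30, 8).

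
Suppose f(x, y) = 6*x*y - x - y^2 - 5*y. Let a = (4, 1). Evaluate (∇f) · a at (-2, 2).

∂f/∂x = 6*y - 1
∂f/∂y = 6*x - 2*y - 5
∇f at (-2, 2) = (11, -21)
∇f · a = (11)(4) + (-21)(1) = 23

23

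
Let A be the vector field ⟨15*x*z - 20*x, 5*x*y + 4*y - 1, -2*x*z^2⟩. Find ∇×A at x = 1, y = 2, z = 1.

(∇×A)₁ = ∂A₃/∂y − ∂A₂/∂z = 0
(∇×A)₂ = ∂A₁/∂z − ∂A₃/∂x = 15*x + 2*z^2
(∇×A)₃ = ∂A₂/∂x − ∂A₁/∂y = 5*y
∇×A = (0, 15*x + 2*z^2, 5*y)
At (1, 2, 1): (0, 17, 10).

(0, 17, 10)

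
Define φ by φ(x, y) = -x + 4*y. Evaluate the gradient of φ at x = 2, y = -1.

(-1, 4)

∂φ/∂x = -1
∂φ/∂y = 4
∇φ = (-1, 4)
At (2, -1): (-1, 4).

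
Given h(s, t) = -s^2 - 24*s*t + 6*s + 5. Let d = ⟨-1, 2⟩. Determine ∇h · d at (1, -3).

∂h/∂s = -2*s - 24*t + 6
∂h/∂t = -24*s
∇h at (1, -3) = (76, -24)
∇h · d = (76)(-1) + (-24)(2) = -124

-124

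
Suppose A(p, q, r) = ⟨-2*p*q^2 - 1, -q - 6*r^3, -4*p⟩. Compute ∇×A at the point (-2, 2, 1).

(∇×A)₁ = ∂A₃/∂q − ∂A₂/∂r = 18*r^2
(∇×A)₂ = ∂A₁/∂r − ∂A₃/∂p = 4
(∇×A)₃ = ∂A₂/∂p − ∂A₁/∂q = 4*p*q
∇×A = (18*r^2, 4, 4*p*q)
At (-2, 2, 1): (18, 4, -16).

(18, 4, -16)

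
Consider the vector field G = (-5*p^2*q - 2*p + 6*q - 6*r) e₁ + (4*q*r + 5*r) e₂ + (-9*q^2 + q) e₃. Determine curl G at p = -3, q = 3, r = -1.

(∇×G)₁ = ∂G₃/∂q − ∂G₂/∂r = -22*q - 4
(∇×G)₂ = ∂G₁/∂r − ∂G₃/∂p = -6
(∇×G)₃ = ∂G₂/∂p − ∂G₁/∂q = 5*p^2 - 6
∇×G = (-22*q - 4, -6, 5*p^2 - 6)
At (-3, 3, -1): (-70, -6, 39).

(-70, -6, 39)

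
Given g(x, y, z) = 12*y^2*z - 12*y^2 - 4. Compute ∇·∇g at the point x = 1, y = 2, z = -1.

-48

∂²g/∂x² = 0
∂²g/∂y² = 24*(z - 1)
∂²g/∂z² = 0
∇²g = 24*z - 24
At (1, 2, -1): -48.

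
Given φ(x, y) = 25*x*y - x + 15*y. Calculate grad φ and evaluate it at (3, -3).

∂φ/∂x = 25*y - 1
∂φ/∂y = 25*x + 15
∇φ = (25*y - 1, 25*x + 15)
At (3, -3): (-76, 90).

(-76, 90)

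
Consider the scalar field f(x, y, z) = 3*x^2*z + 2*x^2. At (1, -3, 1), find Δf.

∂²f/∂x² = 2*(3*z + 2)
∂²f/∂y² = 0
∂²f/∂z² = 0
∇²f = 6*z + 4
At (1, -3, 1): 10.

10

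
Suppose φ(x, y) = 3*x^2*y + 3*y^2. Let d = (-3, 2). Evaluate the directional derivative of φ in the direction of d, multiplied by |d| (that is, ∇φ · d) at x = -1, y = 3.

∂φ/∂x = 6*x*y
∂φ/∂y = 3*x^2 + 6*y
∇φ at (-1, 3) = (-18, 21)
∇φ · d = (-18)(-3) + (21)(2) = 96

96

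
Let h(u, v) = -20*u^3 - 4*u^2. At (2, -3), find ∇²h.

-248

∂²h/∂u² = -8*(15*u + 1)
∂²h/∂v² = 0
∇²h = -120*u - 8
At (2, -3): -248.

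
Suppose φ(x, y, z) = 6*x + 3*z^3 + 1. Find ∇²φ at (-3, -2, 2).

36

∂²φ/∂x² = 0
∂²φ/∂y² = 0
∂²φ/∂z² = 18*z
∇²φ = 18*z
At (-3, -2, 2): 36.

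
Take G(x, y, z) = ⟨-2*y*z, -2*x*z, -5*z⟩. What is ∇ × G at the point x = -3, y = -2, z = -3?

(-6, 4, 0)

(∇×G)₁ = ∂G₃/∂y − ∂G₂/∂z = 2*x
(∇×G)₂ = ∂G₁/∂z − ∂G₃/∂x = -2*y
(∇×G)₃ = ∂G₂/∂x − ∂G₁/∂y = 0
∇×G = (2*x, -2*y, 0)
At (-3, -2, -3): (-6, 4, 0).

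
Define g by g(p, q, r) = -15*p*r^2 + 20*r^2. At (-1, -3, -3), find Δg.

∂²g/∂p² = 0
∂²g/∂q² = 0
∂²g/∂r² = 10*(-3*p + 4)
∇²g = -30*p + 40
At (-1, -3, -3): 70.

70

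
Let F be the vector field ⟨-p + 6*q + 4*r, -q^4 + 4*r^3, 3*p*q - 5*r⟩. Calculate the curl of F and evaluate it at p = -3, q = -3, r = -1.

(∇×F)₁ = ∂F₃/∂q − ∂F₂/∂r = 3*p - 12*r^2
(∇×F)₂ = ∂F₁/∂r − ∂F₃/∂p = -3*q + 4
(∇×F)₃ = ∂F₂/∂p − ∂F₁/∂q = -6
∇×F = (3*p - 12*r^2, -3*q + 4, -6)
At (-3, -3, -1): (-21, 13, -6).

(-21, 13, -6)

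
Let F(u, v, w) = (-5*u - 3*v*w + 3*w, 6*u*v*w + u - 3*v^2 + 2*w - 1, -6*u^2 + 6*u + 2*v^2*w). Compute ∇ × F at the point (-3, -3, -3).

(∇×F)₁ = ∂F₃/∂v − ∂F₂/∂w = -6*u*v + 4*v*w - 2
(∇×F)₂ = ∂F₁/∂w − ∂F₃/∂u = 12*u - 3*v - 3
(∇×F)₃ = ∂F₂/∂u − ∂F₁/∂v = 6*v*w + 3*w + 1
∇×F = (-6*u*v + 4*v*w - 2, 12*u - 3*v - 3, 6*v*w + 3*w + 1)
At (-3, -3, -3): (-20, -30, 46).

(-20, -30, 46)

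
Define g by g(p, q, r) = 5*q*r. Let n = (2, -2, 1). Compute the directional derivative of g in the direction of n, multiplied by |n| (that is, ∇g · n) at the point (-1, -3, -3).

15

∂g/∂p = 0
∂g/∂q = 5*r
∂g/∂r = 5*q
∇g at (-1, -3, -3) = (0, -15, -15)
∇g · n = (0)(2) + (-15)(-2) + (-15)(1) = 15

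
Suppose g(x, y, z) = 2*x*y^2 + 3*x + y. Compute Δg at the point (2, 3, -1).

8

∂²g/∂x² = 0
∂²g/∂y² = 4*x
∂²g/∂z² = 0
∇²g = 4*x
At (2, 3, -1): 8.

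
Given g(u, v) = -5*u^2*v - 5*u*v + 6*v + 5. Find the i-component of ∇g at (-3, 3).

75

(∇g)_1 = ∂g/∂u = -10*u*v - 5*v
At (-3, 3): 75.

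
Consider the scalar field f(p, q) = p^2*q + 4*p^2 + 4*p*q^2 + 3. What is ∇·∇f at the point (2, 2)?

∂²f/∂p² = 2*(q + 4)
∂²f/∂q² = 8*p
∇²f = 8*p + 2*q + 8
At (2, 2): 28.

28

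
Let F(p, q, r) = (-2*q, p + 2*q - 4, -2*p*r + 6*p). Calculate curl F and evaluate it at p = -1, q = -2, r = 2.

(∇×F)₁ = ∂F₃/∂q − ∂F₂/∂r = 0
(∇×F)₂ = ∂F₁/∂r − ∂F₃/∂p = 2*r - 6
(∇×F)₃ = ∂F₂/∂p − ∂F₁/∂q = 3
∇×F = (0, 2*r - 6, 3)
At (-1, -2, 2): (0, -2, 3).

(0, -2, 3)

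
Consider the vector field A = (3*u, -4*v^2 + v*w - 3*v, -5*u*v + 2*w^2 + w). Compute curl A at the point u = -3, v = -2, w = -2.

(∇×A)₁ = ∂A₃/∂v − ∂A₂/∂w = -5*u - v
(∇×A)₂ = ∂A₁/∂w − ∂A₃/∂u = 5*v
(∇×A)₃ = ∂A₂/∂u − ∂A₁/∂v = 0
∇×A = (-5*u - v, 5*v, 0)
At (-3, -2, -2): (17, -10, 0).

(17, -10, 0)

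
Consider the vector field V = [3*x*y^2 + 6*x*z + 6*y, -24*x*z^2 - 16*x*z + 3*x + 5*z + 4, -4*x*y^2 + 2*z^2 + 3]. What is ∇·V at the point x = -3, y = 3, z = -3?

-3

∂V₁/∂x = 3*y^2 + 6*z
∂V₂/∂y = 0
∂V₃/∂z = 4*z
∇·V = 3*y^2 + 10*z
At (-3, 3, -3): -3.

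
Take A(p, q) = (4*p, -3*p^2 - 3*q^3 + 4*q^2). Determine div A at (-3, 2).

-16

∂A₁/∂p = 4
∂A₂/∂q = -9*q^2 + 8*q
∇·A = -9*q^2 + 8*q + 4
At (-3, 2): -16.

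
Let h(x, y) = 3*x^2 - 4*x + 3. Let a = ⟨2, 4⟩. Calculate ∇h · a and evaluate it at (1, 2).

∂h/∂x = 6*x - 4
∂h/∂y = 0
∇h at (1, 2) = (2, 0)
∇h · a = (2)(2) + (0)(4) = 4

4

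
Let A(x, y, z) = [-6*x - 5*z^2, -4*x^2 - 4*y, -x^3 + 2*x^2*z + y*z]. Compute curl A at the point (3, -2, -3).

(-3, 93, -24)

(∇×A)₁ = ∂A₃/∂y − ∂A₂/∂z = z
(∇×A)₂ = ∂A₁/∂z − ∂A₃/∂x = 3*x^2 - 4*x*z - 10*z
(∇×A)₃ = ∂A₂/∂x − ∂A₁/∂y = -8*x
∇×A = (z, 3*x^2 - 4*x*z - 10*z, -8*x)
At (3, -2, -3): (-3, 93, -24).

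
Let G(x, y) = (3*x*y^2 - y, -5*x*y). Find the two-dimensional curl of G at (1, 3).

∂G₂/∂x = -5*y
∂G₁/∂y = 6*x*y - 1
Scalar curl = -6*x*y - 5*y + 1
At (1, 3): -32.

-32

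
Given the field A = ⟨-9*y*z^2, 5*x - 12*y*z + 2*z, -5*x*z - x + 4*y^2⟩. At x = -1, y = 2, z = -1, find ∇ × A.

(38, 32, 14)

(∇×A)₁ = ∂A₃/∂y − ∂A₂/∂z = 20*y - 2
(∇×A)₂ = ∂A₁/∂z − ∂A₃/∂x = -18*y*z + 5*z + 1
(∇×A)₃ = ∂A₂/∂x − ∂A₁/∂y = 9*z^2 + 5
∇×A = (20*y - 2, -18*y*z + 5*z + 1, 9*z^2 + 5)
At (-1, 2, -1): (38, 32, 14).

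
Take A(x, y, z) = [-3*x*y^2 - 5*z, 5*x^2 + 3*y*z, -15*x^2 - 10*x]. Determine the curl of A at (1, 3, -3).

(-9, 35, 28)

(∇×A)₁ = ∂A₃/∂y − ∂A₂/∂z = -3*y
(∇×A)₂ = ∂A₁/∂z − ∂A₃/∂x = 30*x + 5
(∇×A)₃ = ∂A₂/∂x − ∂A₁/∂y = 6*x*y + 10*x
∇×A = (-3*y, 30*x + 5, 6*x*y + 10*x)
At (1, 3, -3): (-9, 35, 28).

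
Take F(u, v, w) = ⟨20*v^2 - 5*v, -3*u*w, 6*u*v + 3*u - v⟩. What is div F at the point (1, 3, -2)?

∂F₁/∂u = 0
∂F₂/∂v = 0
∂F₃/∂w = 0
∇·F = 0
At (1, 3, -2): 0.

0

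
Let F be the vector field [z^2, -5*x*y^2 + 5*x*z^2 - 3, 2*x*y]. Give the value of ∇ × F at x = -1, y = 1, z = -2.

(∇×F)₁ = ∂F₃/∂y − ∂F₂/∂z = -10*x*z + 2*x
(∇×F)₂ = ∂F₁/∂z − ∂F₃/∂x = -2*y + 2*z
(∇×F)₃ = ∂F₂/∂x − ∂F₁/∂y = -5*y^2 + 5*z^2
∇×F = (-10*x*z + 2*x, -2*y + 2*z, -5*y^2 + 5*z^2)
At (-1, 1, -2): (-22, -6, 15).

(-22, -6, 15)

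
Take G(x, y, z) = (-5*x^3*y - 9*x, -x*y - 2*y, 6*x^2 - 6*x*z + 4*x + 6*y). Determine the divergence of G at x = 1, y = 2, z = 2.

-48

∂G₁/∂x = -15*x^2*y - 9
∂G₂/∂y = -x - 2
∂G₃/∂z = -6*x
∇·G = -15*x^2*y - 7*x - 11
At (1, 2, 2): -48.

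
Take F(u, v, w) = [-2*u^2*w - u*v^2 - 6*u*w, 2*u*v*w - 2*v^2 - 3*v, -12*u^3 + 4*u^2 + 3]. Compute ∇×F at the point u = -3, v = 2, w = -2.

(12, 348, -20)

(∇×F)₁ = ∂F₃/∂v − ∂F₂/∂w = -2*u*v
(∇×F)₂ = ∂F₁/∂w − ∂F₃/∂u = 34*u^2 - 14*u
(∇×F)₃ = ∂F₂/∂u − ∂F₁/∂v = 2*u*v + 2*v*w
∇×F = (-2*u*v, 34*u^2 - 14*u, 2*u*v + 2*v*w)
At (-3, 2, -2): (12, 348, -20).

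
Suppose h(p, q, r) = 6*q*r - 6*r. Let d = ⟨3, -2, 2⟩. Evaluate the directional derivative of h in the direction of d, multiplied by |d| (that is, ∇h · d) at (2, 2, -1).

24

∂h/∂p = 0
∂h/∂q = 6*r
∂h/∂r = 6*q - 6
∇h at (2, 2, -1) = (0, -6, 6)
∇h · d = (0)(3) + (-6)(-2) + (6)(2) = 24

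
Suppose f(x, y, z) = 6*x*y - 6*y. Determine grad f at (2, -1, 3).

∂f/∂x = 6*y
∂f/∂y = 6*x - 6
∂f/∂z = 0
∇f = (6*y, 6*x - 6, 0)
At (2, -1, 3): (-6, 6, 0).

(-6, 6, 0)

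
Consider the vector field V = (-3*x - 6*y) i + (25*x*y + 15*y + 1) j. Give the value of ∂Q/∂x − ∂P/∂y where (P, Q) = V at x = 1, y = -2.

-44

∂V₂/∂x = 25*y
∂V₁/∂y = -6
Scalar curl = 25*y + 6
At (1, -2): -44.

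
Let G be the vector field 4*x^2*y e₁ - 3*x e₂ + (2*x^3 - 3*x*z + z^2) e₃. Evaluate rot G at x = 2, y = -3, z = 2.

(∇×G)₁ = ∂G₃/∂y − ∂G₂/∂z = 0
(∇×G)₂ = ∂G₁/∂z − ∂G₃/∂x = -6*x^2 + 3*z
(∇×G)₃ = ∂G₂/∂x − ∂G₁/∂y = -4*x^2 - 3
∇×G = (0, -6*x^2 + 3*z, -4*x^2 - 3)
At (2, -3, 2): (0, -18, -19).

(0, -18, -19)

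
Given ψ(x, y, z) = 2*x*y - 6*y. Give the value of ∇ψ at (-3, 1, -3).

(2, -12, 0)

∂ψ/∂x = 2*y
∂ψ/∂y = 2*x - 6
∂ψ/∂z = 0
∇ψ = (2*y, 2*x - 6, 0)
At (-3, 1, -3): (2, -12, 0).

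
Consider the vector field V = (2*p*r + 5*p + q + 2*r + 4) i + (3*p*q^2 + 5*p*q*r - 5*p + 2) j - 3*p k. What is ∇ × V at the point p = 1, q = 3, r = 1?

(∇×V)₁ = ∂V₃/∂q − ∂V₂/∂r = -5*p*q
(∇×V)₂ = ∂V₁/∂r − ∂V₃/∂p = 2*p + 5
(∇×V)₃ = ∂V₂/∂p − ∂V₁/∂q = 3*q^2 + 5*q*r - 6
∇×V = (-5*p*q, 2*p + 5, 3*q^2 + 5*q*r - 6)
At (1, 3, 1): (-15, 7, 36).

(-15, 7, 36)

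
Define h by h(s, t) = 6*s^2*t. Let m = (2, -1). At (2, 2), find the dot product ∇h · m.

72

∂h/∂s = 12*s*t
∂h/∂t = 6*s^2
∇h at (2, 2) = (48, 24)
∇h · m = (48)(2) + (24)(-1) = 72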